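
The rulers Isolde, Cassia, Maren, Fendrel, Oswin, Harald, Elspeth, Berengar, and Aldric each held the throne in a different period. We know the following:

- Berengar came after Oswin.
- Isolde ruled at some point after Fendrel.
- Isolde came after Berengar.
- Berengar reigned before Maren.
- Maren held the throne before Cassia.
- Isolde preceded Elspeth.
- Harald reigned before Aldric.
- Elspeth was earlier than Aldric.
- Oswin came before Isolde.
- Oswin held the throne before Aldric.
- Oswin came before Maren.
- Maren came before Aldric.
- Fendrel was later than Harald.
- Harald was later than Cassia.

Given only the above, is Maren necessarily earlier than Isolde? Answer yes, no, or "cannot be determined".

Chain the constraints: Maren → Cassia → Harald → Fendrel → Isolde. Each link is directly stated, so Maren comes before Isolde.

yes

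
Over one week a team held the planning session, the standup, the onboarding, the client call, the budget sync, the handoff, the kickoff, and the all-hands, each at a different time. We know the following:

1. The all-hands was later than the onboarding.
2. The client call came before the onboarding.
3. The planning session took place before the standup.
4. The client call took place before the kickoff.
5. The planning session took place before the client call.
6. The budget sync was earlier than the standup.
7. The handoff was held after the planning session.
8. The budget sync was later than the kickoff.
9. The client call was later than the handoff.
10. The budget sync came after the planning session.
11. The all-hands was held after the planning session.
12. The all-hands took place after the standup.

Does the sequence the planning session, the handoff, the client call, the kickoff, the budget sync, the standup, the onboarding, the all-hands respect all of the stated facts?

yes

Check each stated constraint against the proposed order — e.g. the planning session is ahead of the standup; the planning session is ahead of the all-hands. Every pair is in the required order; nothing is violated.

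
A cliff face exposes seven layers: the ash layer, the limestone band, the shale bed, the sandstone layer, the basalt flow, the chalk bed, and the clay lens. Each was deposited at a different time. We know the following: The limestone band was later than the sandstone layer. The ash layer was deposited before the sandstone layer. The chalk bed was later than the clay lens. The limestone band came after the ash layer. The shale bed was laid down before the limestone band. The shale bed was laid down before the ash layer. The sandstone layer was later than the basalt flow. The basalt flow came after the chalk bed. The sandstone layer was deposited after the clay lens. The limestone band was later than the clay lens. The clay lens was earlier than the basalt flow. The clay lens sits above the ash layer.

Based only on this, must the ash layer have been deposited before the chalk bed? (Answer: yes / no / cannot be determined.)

Chain the constraints: the ash layer → the clay lens → the chalk bed. Each link is directly stated, so the ash layer comes before the chalk bed.

yes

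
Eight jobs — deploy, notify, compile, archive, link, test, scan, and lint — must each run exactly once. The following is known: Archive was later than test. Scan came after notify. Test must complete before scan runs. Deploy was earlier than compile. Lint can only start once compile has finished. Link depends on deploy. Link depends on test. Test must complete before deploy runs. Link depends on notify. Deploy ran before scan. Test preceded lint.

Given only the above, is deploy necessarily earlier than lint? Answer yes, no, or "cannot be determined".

Chain the constraints: deploy → compile → lint. Each link is directly stated, so deploy comes before lint.

yes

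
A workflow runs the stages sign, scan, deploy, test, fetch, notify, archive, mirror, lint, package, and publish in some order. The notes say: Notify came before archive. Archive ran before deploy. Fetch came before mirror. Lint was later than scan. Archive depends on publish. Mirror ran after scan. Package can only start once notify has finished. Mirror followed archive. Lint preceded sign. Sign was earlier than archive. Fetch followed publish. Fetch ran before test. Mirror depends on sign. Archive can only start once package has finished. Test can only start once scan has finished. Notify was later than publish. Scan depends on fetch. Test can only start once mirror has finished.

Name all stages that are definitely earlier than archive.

Directly stated before archive: notify, package, publish, and sign.
Fetch reaches archive via fetch → scan → lint → sign → archive.
Lint reaches archive via lint → sign → archive.
Scan reaches archive via scan → lint → sign → archive.
No chain forces test (or any of the others) ahead of archive.

fetch, lint, notify, package, publish, scan, sign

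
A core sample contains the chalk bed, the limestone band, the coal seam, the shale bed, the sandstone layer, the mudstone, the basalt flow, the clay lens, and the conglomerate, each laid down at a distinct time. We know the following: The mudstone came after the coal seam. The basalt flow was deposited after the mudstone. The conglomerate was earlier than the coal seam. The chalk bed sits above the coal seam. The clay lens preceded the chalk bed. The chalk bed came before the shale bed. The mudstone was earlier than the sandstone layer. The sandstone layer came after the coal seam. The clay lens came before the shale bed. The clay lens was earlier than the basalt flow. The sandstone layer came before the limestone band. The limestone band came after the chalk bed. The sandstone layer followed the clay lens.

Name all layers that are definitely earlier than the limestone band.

Directly stated before the limestone band: the chalk bed and the sandstone layer.
The clay lens reaches the limestone band via the clay lens → the sandstone layer → the limestone band.
The coal seam reaches the limestone band via the coal seam → the chalk bed → the limestone band.
The conglomerate reaches the limestone band via the conglomerate → the coal seam → the chalk bed → the limestone band.
Likewise the mudstone reaches the limestone band by chaining the stated constraints.

the chalk bed, the clay lens, the coal seam, the conglomerate, the mudstone, the sandstone layer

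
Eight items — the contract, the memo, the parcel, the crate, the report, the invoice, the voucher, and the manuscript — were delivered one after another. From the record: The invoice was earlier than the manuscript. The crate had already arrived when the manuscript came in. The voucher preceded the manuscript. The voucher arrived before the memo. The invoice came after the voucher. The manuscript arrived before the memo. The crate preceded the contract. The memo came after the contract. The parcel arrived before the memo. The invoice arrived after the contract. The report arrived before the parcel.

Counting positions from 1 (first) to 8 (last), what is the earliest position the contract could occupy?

The crate must come before the contract — 1 forced predecessor.
Nothing else is forced ahead of the contract, so its earliest slot is position 1 + 1 = 2.

2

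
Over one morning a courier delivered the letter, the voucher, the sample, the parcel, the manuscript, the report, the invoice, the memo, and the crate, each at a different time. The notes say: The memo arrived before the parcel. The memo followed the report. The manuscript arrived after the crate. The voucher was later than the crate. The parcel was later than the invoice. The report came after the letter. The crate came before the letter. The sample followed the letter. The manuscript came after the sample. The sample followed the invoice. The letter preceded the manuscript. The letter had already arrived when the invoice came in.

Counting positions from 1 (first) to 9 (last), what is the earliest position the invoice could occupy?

The crate and the letter must both come before the invoice — 2 forced predecessors.
Nothing else is forced ahead of the invoice, so its earliest slot is position 2 + 1 = 3.

3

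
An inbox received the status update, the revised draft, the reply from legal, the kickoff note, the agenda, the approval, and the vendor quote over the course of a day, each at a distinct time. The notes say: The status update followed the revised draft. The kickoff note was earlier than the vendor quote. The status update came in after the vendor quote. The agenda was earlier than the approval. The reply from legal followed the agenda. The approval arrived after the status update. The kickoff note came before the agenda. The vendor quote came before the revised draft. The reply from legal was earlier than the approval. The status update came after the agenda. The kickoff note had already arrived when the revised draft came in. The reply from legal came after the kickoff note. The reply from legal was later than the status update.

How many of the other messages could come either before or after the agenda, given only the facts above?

2

Forced before the agenda: the kickoff note; forced after the agenda: the approval, the reply from legal, and the status update.
That leaves the revised draft and the vendor quote with no forced order relative to the agenda — 2.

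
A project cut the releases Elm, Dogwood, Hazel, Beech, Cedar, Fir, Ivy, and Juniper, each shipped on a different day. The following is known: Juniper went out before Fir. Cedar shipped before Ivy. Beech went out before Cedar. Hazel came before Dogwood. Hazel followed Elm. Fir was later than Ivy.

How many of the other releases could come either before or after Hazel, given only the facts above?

5

Forced before Hazel: Elm; forced after Hazel: Dogwood.
That leaves Beech, Cedar, Fir, Ivy, and Juniper with no forced order relative to Hazel — 5.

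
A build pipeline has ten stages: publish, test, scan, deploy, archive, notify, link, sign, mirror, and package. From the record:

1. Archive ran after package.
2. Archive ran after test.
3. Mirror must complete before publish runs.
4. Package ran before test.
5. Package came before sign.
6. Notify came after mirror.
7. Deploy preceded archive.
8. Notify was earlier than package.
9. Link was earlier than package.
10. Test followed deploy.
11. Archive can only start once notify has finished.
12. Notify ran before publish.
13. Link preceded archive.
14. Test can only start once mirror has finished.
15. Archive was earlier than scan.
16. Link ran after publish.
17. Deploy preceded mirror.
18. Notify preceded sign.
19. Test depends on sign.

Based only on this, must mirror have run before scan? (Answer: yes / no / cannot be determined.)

yes

Chain the constraints: mirror → test → archive → scan. Each link is directly stated, so mirror comes before scan.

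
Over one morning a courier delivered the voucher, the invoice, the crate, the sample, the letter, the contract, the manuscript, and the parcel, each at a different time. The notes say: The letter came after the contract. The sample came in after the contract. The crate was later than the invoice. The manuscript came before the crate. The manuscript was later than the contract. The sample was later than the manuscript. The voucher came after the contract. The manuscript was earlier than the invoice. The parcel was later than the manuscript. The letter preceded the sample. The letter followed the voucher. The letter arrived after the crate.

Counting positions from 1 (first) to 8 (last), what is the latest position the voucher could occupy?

6

The voucher must come before the letter and the sample — 2 items forced after it.
Everything else can be placed before the voucher in some valid order, so the voucher can sit as late as position 8 − 2 = 6.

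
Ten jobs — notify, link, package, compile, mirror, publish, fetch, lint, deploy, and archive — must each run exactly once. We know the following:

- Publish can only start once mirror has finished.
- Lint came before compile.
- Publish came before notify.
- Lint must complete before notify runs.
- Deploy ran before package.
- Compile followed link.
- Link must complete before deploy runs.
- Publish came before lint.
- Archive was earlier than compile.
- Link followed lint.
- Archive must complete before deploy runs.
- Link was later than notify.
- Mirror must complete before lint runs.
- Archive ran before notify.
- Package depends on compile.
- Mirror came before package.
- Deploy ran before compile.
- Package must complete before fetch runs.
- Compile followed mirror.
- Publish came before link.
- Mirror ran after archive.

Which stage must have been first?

archive

Archive has a chain of constraints placing it before every other stage, so archive must be first.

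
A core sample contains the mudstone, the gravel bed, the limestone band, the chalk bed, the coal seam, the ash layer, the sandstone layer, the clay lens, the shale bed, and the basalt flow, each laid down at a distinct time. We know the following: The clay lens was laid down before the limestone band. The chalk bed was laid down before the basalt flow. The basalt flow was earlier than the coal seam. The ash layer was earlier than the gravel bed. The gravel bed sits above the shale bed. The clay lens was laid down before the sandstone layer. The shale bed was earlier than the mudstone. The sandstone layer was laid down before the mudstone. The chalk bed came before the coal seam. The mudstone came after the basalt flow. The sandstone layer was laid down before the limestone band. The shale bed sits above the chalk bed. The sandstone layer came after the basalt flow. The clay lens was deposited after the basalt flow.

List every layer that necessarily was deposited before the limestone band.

the basalt flow, the chalk bed, the clay lens, the sandstone layer

Directly stated before the limestone band: the clay lens and the sandstone layer.
The basalt flow reaches the limestone band via the basalt flow → the sandstone layer → the limestone band.
The chalk bed reaches the limestone band via the chalk bed → the basalt flow → the sandstone layer → the limestone band.
No chain forces the shale bed (or any of the others) ahead of the limestone band.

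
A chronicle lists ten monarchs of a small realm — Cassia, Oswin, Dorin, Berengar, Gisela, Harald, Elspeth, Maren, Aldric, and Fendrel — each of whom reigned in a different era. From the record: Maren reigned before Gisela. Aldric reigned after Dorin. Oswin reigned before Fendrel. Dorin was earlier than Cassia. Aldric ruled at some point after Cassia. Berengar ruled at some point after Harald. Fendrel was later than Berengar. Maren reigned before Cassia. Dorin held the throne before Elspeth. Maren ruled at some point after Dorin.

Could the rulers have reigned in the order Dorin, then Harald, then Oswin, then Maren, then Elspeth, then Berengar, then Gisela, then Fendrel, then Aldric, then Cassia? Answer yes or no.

The constraints require Cassia before Aldric, but in the proposed sequence Aldric appears ahead of Cassia. That one violation is enough.

no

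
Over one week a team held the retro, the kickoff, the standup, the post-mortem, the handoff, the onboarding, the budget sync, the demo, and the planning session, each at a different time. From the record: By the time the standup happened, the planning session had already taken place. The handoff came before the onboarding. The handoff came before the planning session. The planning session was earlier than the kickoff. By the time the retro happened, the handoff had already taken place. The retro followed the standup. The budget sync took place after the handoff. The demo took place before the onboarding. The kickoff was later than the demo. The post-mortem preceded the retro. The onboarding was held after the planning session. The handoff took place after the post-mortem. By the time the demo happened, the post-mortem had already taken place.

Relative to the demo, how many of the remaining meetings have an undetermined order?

Forced before the demo: the post-mortem; forced after the demo: the kickoff and the onboarding.
That leaves the budget sync, the handoff, the planning session, the retro, and the standup with no forced order relative to the demo — 5.

5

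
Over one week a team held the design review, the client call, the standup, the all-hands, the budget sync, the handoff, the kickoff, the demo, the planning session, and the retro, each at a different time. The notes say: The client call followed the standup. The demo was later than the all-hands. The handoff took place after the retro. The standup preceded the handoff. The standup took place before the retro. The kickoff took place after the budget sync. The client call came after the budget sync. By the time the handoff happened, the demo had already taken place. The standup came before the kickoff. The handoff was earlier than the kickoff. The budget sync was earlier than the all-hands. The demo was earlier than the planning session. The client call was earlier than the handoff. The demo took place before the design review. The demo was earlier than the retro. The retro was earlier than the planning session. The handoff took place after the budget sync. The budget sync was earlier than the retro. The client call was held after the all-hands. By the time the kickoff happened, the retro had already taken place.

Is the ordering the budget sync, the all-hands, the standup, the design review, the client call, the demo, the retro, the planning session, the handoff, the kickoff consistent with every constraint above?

The constraints require the demo before the design review, but in the proposed sequence the design review appears ahead of the demo. That one violation is enough.

no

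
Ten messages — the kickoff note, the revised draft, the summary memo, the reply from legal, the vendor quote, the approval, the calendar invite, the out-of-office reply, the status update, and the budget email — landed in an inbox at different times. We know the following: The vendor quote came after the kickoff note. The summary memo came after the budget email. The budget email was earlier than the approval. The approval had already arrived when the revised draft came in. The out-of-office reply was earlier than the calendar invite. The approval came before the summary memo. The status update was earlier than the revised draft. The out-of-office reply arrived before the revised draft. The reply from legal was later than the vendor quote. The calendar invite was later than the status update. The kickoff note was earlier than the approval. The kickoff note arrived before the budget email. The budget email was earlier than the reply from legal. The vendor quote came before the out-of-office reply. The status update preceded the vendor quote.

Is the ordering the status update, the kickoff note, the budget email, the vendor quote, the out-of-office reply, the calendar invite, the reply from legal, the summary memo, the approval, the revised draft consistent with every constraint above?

no

The constraints require the approval before the summary memo, but in the proposed sequence the summary memo appears ahead of the approval. That one violation is enough.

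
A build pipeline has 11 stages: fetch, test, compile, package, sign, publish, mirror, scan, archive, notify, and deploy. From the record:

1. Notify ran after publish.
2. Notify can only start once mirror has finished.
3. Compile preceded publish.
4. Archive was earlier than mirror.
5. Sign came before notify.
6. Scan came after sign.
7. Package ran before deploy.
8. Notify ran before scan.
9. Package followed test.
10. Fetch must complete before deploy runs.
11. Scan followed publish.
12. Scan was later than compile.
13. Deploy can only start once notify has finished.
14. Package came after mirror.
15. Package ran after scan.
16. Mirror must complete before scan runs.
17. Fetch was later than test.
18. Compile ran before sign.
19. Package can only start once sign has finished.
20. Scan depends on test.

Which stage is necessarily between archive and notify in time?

Tracing the constraints gives archive → mirror → notify, so mirror sits after archive and before notify.
No other stage is forced both after archive and before notify.

mirror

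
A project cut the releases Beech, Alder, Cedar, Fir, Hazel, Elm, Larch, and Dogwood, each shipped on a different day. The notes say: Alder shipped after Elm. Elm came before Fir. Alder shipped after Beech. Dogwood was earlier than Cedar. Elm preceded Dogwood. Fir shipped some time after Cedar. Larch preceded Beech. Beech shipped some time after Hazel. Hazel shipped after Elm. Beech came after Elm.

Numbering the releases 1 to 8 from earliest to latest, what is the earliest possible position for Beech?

Elm, Hazel, and Larch must all come before Beech — 3 forced predecessors.
Nothing else is forced ahead of Beech, so its earliest slot is position 3 + 1 = 4.

4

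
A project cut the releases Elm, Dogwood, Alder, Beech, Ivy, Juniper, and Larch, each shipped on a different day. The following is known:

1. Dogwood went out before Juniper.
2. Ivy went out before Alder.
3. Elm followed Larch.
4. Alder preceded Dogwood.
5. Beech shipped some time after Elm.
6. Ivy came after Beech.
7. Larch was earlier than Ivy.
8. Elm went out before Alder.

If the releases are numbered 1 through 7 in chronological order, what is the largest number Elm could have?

Elm must come before Alder, Beech, Dogwood, Ivy, and Juniper — 5 releases forced after it.
Everything else can be placed before Elm in some valid order, so Elm can sit as late as position 7 − 5 = 2.

2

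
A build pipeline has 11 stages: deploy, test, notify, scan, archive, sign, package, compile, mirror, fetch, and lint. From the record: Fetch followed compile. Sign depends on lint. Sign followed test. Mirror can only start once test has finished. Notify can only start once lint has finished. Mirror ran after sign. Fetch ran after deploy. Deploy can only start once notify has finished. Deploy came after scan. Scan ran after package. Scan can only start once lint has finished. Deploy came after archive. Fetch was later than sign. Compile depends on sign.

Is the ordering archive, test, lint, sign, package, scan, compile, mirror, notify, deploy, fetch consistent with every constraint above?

Check each stated constraint against the proposed order — e.g. sign is ahead of fetch; archive is ahead of deploy. Every pair is in the required order; nothing is violated.

yes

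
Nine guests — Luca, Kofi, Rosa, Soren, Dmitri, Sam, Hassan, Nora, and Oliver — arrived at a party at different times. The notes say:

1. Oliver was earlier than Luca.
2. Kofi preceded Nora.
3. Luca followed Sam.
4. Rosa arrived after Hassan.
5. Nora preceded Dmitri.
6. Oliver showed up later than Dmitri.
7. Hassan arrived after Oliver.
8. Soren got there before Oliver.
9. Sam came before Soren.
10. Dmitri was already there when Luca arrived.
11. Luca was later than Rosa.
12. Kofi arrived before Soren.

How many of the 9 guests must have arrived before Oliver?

Directly stated before Oliver: Dmitri and Soren.
Kofi reaches Oliver via Kofi → Soren → Oliver.
Nora reaches Oliver via Nora → Dmitri → Oliver.
Sam reaches Oliver via Sam → Soren → Oliver.
No chain forces Hassan (or any of the others) ahead of Oliver.
That's Dmitri, Kofi, Nora, Sam, and Soren — 5 in all.

5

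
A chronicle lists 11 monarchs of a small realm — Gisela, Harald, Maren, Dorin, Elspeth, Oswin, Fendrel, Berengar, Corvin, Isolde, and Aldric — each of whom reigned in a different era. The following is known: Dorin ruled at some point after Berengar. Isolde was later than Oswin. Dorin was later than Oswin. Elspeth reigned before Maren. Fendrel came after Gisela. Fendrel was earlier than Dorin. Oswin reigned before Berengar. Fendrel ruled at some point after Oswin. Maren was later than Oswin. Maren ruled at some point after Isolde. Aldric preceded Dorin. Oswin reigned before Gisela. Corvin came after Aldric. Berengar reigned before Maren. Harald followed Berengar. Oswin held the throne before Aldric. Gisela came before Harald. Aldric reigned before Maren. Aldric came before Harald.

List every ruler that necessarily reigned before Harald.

Aldric, Berengar, Gisela, Oswin

Directly stated before Harald: Aldric, Berengar, and Gisela.
Oswin reaches Harald via Oswin → Gisela → Harald.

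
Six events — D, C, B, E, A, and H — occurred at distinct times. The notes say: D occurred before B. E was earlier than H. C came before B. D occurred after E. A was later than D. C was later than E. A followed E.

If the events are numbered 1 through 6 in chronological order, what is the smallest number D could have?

E must come before D — 1 forced predecessor.
Nothing else is forced ahead of D, so its earliest slot is position 1 + 1 = 2.

2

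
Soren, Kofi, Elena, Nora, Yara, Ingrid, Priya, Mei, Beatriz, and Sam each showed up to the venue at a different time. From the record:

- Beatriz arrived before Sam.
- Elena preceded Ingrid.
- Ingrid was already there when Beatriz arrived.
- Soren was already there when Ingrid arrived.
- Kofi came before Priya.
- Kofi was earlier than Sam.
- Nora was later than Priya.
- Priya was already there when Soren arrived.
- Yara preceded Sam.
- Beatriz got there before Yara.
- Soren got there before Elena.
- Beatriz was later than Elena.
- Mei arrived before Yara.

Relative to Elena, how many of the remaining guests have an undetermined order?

Forced before Elena: Kofi, Priya, and Soren; forced after Elena: Beatriz, Ingrid, Sam, and Yara.
That leaves Mei and Nora with no forced order relative to Elena — 2.

2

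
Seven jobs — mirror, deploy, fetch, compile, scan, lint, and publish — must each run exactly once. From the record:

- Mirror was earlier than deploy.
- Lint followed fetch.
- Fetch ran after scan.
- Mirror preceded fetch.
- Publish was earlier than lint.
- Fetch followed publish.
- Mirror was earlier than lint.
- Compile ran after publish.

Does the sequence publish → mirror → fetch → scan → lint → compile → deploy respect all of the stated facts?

The constraints require scan before fetch, but in the proposed sequence fetch appears ahead of scan. That one violation is enough.

no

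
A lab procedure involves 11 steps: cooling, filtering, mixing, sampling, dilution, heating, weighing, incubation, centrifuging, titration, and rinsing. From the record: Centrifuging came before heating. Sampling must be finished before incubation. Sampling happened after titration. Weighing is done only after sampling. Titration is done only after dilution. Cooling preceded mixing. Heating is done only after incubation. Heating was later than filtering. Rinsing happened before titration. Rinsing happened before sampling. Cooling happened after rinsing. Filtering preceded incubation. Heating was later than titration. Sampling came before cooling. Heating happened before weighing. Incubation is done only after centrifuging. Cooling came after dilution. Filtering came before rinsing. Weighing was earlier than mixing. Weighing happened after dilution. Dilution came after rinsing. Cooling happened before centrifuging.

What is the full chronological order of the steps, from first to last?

filtering, rinsing, dilution, titration, sampling, cooling, centrifuging, incubation, heating, weighing, mixing

The constraints fix every adjacent pair, so only one ordering works:
filtering → rinsing → dilution → titration → sampling → cooling → centrifuging → incubation → heating → weighing → mixing.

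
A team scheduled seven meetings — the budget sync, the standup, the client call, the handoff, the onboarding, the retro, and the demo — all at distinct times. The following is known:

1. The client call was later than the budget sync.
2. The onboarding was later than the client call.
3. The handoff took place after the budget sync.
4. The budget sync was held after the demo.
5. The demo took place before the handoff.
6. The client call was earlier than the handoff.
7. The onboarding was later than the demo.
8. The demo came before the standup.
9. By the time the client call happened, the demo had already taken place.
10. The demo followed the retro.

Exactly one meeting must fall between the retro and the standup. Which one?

Tracing the constraints gives the retro → the demo → the standup, so the demo sits after the retro and before the standup.
No other meeting is forced both after the retro and before the standup.

the demo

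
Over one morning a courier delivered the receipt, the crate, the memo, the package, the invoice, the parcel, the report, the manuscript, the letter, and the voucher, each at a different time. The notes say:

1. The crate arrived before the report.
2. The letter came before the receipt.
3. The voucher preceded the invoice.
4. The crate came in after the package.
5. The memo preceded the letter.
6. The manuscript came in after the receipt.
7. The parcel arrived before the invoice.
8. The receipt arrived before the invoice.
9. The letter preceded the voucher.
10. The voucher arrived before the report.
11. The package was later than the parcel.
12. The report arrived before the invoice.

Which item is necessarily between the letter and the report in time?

Tracing the constraints gives the letter → the voucher → the report, so the voucher sits after the letter and before the report.
No other item is forced both after the letter and before the report.

the voucher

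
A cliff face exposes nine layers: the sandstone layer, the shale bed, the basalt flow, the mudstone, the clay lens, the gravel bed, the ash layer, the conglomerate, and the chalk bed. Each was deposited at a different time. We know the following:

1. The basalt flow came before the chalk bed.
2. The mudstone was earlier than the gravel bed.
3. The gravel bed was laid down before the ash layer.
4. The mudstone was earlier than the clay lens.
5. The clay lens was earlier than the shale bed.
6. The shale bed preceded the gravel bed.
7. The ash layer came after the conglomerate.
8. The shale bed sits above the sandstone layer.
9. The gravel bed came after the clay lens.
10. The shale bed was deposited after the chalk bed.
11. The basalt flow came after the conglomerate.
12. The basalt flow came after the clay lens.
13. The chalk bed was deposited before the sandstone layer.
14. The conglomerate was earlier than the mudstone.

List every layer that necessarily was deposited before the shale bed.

Directly stated before the shale bed: the chalk bed, the clay lens, and the sandstone layer.
The basalt flow reaches the shale bed via the basalt flow → the chalk bed → the shale bed.
The conglomerate reaches the shale bed via the conglomerate → the mudstone → the clay lens → the shale bed.
The mudstone reaches the shale bed via the mudstone → the clay lens → the shale bed.
No chain forces the ash layer (or any of the others) ahead of the shale bed.

the basalt flow, the chalk bed, the clay lens, the conglomerate, the mudstone, the sandstone layer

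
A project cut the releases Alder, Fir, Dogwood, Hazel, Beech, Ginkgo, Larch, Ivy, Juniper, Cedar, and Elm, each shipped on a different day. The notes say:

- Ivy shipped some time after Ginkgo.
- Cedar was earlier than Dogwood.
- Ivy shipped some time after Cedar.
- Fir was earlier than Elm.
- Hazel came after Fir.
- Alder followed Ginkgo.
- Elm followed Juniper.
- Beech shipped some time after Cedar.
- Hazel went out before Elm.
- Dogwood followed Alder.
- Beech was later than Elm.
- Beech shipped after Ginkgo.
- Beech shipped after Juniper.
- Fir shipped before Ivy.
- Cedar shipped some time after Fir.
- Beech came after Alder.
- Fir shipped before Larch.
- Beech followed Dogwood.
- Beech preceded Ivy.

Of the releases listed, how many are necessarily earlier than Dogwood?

Directly stated before Dogwood: Alder and Cedar.
Fir reaches Dogwood via Fir → Cedar → Dogwood.
Ginkgo reaches Dogwood via Ginkgo → Alder → Dogwood.
That's Alder, Cedar, Fir, and Ginkgo — 4 in all.

4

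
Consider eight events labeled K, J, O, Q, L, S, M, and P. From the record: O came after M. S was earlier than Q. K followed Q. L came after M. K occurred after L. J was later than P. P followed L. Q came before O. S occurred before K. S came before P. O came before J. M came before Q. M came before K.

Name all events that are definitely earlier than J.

Directly stated before J: O and P.
L reaches J via L → P → J.
M reaches J via M → O → J.
Q reaches J via Q → O → J.
Likewise S reaches J by chaining the stated constraints.

L, M, O, P, Q, S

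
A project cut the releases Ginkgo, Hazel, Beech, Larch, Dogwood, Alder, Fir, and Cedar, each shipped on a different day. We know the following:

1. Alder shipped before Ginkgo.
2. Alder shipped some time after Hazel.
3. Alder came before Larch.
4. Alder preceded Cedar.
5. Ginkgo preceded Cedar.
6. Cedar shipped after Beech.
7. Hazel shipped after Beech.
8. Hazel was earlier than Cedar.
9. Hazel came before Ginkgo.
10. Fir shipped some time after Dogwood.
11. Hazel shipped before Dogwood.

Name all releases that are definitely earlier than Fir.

Directly stated before Fir: Dogwood.
Beech reaches Fir via Beech → Hazel → Dogwood → Fir.
Hazel reaches Fir via Hazel → Dogwood → Fir.

Beech, Dogwood, Hazel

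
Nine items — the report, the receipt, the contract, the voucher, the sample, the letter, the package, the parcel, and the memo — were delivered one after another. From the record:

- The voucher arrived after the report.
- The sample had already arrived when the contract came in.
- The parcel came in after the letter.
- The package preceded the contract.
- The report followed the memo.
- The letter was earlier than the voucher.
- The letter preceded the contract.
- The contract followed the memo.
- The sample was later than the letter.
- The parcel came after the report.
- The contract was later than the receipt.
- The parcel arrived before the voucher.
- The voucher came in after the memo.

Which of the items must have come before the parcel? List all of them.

Directly stated before the parcel: the letter and the report.
The memo reaches the parcel via the memo → the report → the parcel.
No chain forces the receipt (or any of the others) ahead of the parcel.

the letter, the memo, the report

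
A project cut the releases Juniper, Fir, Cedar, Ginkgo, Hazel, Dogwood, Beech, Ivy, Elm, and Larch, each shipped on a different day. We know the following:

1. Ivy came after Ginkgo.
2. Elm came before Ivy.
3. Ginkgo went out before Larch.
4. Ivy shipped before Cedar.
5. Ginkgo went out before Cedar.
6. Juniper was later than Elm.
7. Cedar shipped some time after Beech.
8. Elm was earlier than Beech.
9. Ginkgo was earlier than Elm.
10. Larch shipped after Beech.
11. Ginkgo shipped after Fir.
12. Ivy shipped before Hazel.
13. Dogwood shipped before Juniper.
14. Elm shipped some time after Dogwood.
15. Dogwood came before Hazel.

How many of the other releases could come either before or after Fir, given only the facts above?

1

Forced after Fir: Beech, Cedar, Elm, Ginkgo, Hazel, Ivy, Juniper, and Larch.
That leaves Dogwood with no forced order relative to Fir — 1.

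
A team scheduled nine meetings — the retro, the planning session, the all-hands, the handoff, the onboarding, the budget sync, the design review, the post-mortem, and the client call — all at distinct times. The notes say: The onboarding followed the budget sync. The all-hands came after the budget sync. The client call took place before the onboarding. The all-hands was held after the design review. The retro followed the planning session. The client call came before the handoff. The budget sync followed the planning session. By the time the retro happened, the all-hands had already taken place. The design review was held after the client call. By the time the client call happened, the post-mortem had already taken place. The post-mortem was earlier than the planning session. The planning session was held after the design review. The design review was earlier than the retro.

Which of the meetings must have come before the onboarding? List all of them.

Directly stated before the onboarding: the budget sync and the client call.
The design review reaches the onboarding via the design review → the planning session → the budget sync → the onboarding.
The planning session reaches the onboarding via the planning session → the budget sync → the onboarding.
The post-mortem reaches the onboarding via the post-mortem → the client call → the onboarding.
No chain forces the handoff (or any of the others) ahead of the onboarding.

the budget sync, the client call, the design review, the planning session, the post-mortem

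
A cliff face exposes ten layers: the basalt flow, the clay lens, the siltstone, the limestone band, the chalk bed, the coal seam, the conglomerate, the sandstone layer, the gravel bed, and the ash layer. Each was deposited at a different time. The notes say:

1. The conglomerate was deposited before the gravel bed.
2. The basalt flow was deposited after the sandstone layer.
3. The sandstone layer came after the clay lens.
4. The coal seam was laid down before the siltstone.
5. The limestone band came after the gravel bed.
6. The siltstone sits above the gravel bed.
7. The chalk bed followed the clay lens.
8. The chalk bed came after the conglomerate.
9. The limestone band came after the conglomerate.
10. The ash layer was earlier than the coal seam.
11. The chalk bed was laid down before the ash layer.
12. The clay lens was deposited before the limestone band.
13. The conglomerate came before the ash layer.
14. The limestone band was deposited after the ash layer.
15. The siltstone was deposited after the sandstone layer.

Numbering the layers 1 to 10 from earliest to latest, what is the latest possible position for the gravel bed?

The gravel bed must come before the limestone band and the siltstone — 2 layers forced after it.
Everything else can be placed before the gravel bed in some valid order, so the gravel bed can sit as late as position 10 − 2 = 8.

8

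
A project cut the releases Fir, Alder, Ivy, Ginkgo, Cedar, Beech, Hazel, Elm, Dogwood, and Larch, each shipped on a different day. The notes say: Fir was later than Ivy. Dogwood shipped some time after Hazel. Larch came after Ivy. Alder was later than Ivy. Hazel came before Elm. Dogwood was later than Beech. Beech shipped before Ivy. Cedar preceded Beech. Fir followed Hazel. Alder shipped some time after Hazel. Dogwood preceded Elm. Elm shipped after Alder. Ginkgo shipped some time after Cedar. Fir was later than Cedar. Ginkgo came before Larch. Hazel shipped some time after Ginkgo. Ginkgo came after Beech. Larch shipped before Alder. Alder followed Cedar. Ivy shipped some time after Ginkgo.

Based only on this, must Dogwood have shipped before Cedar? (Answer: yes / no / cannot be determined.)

Tracing the constraints gives Cedar → Beech → Dogwood, so Cedar must come before Dogwood.
That means Dogwood cannot be before Cedar.

no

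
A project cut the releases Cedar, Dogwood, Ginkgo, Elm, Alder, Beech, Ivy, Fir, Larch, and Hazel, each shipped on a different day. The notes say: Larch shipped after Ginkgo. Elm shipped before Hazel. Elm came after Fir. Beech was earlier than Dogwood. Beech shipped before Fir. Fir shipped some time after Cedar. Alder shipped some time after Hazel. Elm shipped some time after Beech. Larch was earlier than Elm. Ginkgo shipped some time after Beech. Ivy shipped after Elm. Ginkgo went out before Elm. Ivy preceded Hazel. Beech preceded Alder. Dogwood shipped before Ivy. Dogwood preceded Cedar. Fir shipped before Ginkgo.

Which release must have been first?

Beech

Beech has a chain of constraints placing it before every other release, so Beech must be first.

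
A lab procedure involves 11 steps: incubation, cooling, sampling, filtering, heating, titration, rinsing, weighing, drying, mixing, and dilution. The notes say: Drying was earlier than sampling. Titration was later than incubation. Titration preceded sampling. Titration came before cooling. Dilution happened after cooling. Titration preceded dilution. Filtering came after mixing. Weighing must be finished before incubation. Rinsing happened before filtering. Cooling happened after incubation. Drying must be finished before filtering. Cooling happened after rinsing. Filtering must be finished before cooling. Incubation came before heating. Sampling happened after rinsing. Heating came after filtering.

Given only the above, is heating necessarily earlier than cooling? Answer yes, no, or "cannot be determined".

No chain of stated constraints runs from heating to cooling, and none runs from cooling to heating either.
So the relative order of heating and cooling is not fixed by the given facts.

cannot be determined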